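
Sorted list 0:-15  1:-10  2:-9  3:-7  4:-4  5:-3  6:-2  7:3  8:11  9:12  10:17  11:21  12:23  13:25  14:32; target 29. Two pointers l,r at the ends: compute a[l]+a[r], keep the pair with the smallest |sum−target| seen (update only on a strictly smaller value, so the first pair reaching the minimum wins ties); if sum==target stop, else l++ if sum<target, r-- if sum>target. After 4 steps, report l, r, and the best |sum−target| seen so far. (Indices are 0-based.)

l=4, r=14, best |Δ|=4

l=0 r=14: -15+32=17 d=12 *, l++
l=1 r=14: -10+32=22 d=7 *, l++
l=2 r=14: -9+32=23 d=6 *, l++
l=3 r=14: -7+32=25 d=4 *, l++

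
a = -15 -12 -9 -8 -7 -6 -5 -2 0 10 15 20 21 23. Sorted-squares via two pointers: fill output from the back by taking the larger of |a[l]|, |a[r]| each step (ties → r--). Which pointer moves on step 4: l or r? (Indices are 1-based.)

r

[1,14] |-15|<=|23| out[14]=529 → r--
[1,13] |-15|<=|21| out[13]=441 → r--
[1,12] |-15|<=|20| out[12]=400 → r--
[1,11] |-15|<=|15| out[11]=225 → r--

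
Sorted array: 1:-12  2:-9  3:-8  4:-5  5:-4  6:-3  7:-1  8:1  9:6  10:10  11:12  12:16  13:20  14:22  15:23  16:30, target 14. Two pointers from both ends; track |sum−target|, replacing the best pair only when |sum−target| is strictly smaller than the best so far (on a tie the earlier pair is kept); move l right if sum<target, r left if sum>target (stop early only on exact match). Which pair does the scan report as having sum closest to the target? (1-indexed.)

pair (-9, 23) with sum 14 (|Δ|=0)

[1,16] -12+30=18 d=4 * → r--
[1,15] -12+23=11 d=3 * → l++
[2,15] -9+23=14 d=0 * → stop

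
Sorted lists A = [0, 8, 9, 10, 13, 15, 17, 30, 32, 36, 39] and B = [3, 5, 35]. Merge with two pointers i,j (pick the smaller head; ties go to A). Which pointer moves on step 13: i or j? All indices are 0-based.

i=0 j=0: A[i]=0<=B[j]=3 take 0, i++
i=1 j=0: A[i]=8>B[j]=3 take 3, j++
i=1 j=1: A[i]=8>B[j]=5 take 5, j++
i=1 j=2: A[i]=8<=B[j]=35 take 8, i++
i=2 j=2: A[i]=9<=B[j]=35 take 9, i++
i=3 j=2: A[i]=10<=B[j]=35 take 10, i++
i=4 j=2: A[i]=13<=B[j]=35 take 13, i++
i=5 j=2: A[i]=15<=B[j]=35 take 15, i++
i=6 j=2: A[i]=17<=B[j]=35 take 17, i++
i=7 j=2: A[i]=30<=B[j]=35 take 30, i++
i=8 j=2: A[i]=32<=B[j]=35 take 32, i++
i=9 j=2: A[i]=36>B[j]=35 take 35, j++
i=9 j=3: B done, take A[i]=36, i++

i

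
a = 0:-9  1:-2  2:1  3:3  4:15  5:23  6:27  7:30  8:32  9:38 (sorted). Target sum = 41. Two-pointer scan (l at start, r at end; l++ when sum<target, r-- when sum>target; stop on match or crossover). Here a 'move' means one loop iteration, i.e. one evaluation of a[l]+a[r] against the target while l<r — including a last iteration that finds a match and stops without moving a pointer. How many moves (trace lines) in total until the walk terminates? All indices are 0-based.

l=0 r=9: -9+38=29 <41, l++
l=1 r=9: -2+38=36 <41, l++
l=2 r=9: 1+38=39 <41, l++
l=3 r=9: 3+38=41, found

4 moves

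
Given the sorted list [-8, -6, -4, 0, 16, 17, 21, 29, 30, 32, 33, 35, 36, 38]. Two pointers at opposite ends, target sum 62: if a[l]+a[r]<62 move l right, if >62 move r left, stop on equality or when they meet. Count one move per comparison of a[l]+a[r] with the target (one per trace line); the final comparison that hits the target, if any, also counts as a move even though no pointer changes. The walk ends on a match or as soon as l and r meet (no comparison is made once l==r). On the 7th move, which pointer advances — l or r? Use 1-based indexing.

l

[1,14] -8+38=30 <62 → l++
[2,14] -6+38=32 <62 → l++
[3,14] -4+38=34 <62 → l++
[4,14] 0+38=38 <62 → l++
[5,14] 16+38=54 <62 → l++
[6,14] 17+38=55 <62 → l++
[7,14] 21+38=59 <62 → l++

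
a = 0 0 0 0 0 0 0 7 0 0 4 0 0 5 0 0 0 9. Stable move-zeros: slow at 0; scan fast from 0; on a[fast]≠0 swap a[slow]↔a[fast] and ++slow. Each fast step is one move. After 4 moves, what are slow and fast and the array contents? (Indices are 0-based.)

slow=0, fast=4, a=[0, 0, 0, 0, 0, 0, 0, 7, 0, 0, 4, 0, 0, 5, 0, 0, 0, 9]

(s=0,f=0) a[fast]=0 → fast++
(s=0,f=1) a[fast]=0 → fast++
(s=0,f=2) a[fast]=0 → fast++
(s=0,f=3) a[fast]=0 → fast++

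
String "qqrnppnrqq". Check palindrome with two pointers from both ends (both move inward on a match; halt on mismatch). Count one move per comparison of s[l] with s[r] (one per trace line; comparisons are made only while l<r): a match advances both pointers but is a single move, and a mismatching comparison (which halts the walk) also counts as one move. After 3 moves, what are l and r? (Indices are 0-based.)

l=3, r=6

[0,9] 'q'=='q' → l++,r--
[1,8] 'q'=='q' → l++,r--
[2,7] 'r'=='r' → l++,r--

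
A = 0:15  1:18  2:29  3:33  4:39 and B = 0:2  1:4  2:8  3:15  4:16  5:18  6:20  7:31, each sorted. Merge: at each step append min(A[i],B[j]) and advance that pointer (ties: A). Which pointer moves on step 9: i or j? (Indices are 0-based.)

j

[i=0,j=0] A[i]=15>B[j]=2 take 2 → j++
[i=0,j=1] A[i]=15>B[j]=4 take 4 → j++
[i=0,j=2] A[i]=15>B[j]=8 take 8 → j++
[i=0,j=3] A[i]=15<=B[j]=15 take 15 → i++
[i=1,j=3] A[i]=18>B[j]=15 take 15 → j++
[i=1,j=4] A[i]=18>B[j]=16 take 16 → j++
[i=1,j=5] A[i]=18<=B[j]=18 take 18 → i++
[i=2,j=5] A[i]=29>B[j]=18 take 18 → j++
[i=2,j=6] A[i]=29>B[j]=20 take 20 → j++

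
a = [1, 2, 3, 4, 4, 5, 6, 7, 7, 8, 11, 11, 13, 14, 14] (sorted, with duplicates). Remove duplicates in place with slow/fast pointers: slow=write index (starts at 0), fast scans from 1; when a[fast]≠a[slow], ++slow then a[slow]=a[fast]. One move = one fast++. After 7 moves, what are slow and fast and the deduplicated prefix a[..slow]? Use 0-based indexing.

slow=6, fast=8, prefix=[1, 2, 3, 4, 5, 6, 7]

(s=0,f=1) a[fast]=2≠a[slow]=1 write a[1]=2 → slow++,fast++
(s=1,f=2) a[fast]=3≠a[slow]=2 write a[2]=3 → slow++,fast++
(s=2,f=3) a[fast]=4≠a[slow]=3 write a[3]=4 → slow++,fast++
(s=3,f=4) a[fast]=4=a[slow] dup → fast++
(s=3,f=5) a[fast]=5≠a[slow]=4 write a[4]=5 → slow++,fast++
(s=4,f=6) a[fast]=6≠a[slow]=5 write a[5]=6 → slow++,fast++
(s=5,f=7) a[fast]=7≠a[slow]=6 write a[6]=7 → slow++,fast++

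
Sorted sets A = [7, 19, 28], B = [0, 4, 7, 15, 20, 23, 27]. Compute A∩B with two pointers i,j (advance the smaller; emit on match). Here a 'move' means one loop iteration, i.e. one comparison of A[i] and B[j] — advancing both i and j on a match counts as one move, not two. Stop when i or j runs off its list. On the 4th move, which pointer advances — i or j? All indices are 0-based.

j

[i=0,j=0] 7>0 → j++
[i=0,j=1] 7>4 → j++
[i=0,j=2] 7==7 emit → i++,j++
[i=1,j=3] 19>15 → j++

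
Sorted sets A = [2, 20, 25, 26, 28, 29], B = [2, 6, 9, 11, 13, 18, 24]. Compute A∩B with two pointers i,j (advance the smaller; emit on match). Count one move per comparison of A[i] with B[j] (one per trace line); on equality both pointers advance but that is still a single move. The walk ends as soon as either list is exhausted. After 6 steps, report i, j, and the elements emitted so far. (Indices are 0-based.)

[i=0,j=0] 2==2 emit → i++,j++
[i=1,j=1] 20>6 → j++
[i=1,j=2] 20>9 → j++
[i=1,j=3] 20>11 → j++
[i=1,j=4] 20>13 → j++
[i=1,j=5] 20>18 → j++

i=1, j=6, emitted=[2]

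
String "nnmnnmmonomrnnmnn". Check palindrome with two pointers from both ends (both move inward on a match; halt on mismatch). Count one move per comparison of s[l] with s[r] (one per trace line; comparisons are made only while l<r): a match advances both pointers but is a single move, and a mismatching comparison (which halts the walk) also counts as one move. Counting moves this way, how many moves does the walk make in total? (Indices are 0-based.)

[0,16] 'n'=='n' → l++,r--
[1,15] 'n'=='n' → l++,r--
[2,14] 'm'=='m' → l++,r--
[3,13] 'n'=='n' → l++,r--
[4,12] 'n'=='n' → l++,r--
[5,11] 'm'!='r' → stop

6 moves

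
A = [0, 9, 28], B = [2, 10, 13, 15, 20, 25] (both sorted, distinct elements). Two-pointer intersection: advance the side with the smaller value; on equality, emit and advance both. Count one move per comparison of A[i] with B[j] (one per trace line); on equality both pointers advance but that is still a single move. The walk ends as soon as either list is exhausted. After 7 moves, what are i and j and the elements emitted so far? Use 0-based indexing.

i=2, j=5, emitted=[]

i=0 j=0: 0<2, i++
i=1 j=0: 9>2, j++
i=1 j=1: 9<10, i++
i=2 j=1: 28>10, j++
i=2 j=2: 28>13, j++
i=2 j=3: 28>15, j++
i=2 j=4: 28>20, j++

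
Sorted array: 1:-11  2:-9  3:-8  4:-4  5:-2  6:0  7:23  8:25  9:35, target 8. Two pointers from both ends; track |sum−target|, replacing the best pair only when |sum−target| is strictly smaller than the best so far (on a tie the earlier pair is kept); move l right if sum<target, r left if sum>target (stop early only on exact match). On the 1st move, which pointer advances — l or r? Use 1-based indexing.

r

[1,9] -11+35=24 d=16 * → r--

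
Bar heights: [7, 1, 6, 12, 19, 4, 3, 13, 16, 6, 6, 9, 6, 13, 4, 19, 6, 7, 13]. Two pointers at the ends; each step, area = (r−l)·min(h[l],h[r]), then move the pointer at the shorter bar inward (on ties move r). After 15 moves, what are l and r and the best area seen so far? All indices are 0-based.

[0,18] min(7,13)*18=126 best=126 * → l++
[1,18] min(1,13)*17=17 best=126 → l++
[2,18] min(6,13)*16=96 best=126 → l++
[3,18] min(12,13)*15=180 best=180 * → l++
[4,18] min(19,13)*14=182 best=182 * → r--
[4,17] min(19,7)*13=91 best=182 → r--
[4,16] min(19,6)*12=72 best=182 → r--
[4,15] min(19,19)*11=209 best=209 * → r--
[4,14] min(19,4)*10=40 best=209 → r--
[4,13] min(19,13)*9=117 best=209 → r--
[4,12] min(19,6)*8=48 best=209 → r--
[4,11] min(19,9)*7=63 best=209 → r--
[4,10] min(19,6)*6=36 best=209 → r--
[4,9] min(19,6)*5=30 best=209 → r--
[4,8] min(19,16)*4=64 best=209 → r--

l=4, r=7, best area=209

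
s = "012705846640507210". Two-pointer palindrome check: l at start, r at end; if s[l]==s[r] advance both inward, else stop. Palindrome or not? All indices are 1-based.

not a palindrome (mismatch at 7,12)

l=1 r=18: '0'=='0', l++,r--
l=2 r=17: '1'=='1', l++,r--
l=3 r=16: '2'=='2', l++,r--
l=4 r=15: '7'=='7', l++,r--
l=5 r=14: '0'=='0', l++,r--
l=6 r=13: '5'=='5', l++,r--
l=7 r=12: '8'!='0', stop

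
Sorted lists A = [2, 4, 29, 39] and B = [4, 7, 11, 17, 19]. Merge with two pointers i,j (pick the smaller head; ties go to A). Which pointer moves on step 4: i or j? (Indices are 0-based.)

j

i=0 j=0: A[i]=2<=B[j]=4 take 2, i++
i=1 j=0: A[i]=4<=B[j]=4 take 4, i++
i=2 j=0: A[i]=29>B[j]=4 take 4, j++
i=2 j=1: A[i]=29>B[j]=7 take 7, j++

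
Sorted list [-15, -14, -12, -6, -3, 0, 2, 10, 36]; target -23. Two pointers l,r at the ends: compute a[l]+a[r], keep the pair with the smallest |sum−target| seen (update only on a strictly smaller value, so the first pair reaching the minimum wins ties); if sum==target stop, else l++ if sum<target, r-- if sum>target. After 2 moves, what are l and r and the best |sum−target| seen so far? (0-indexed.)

l=0, r=6, best |Δ|=18

[0,8] -15+36=21 d=44 * → r--
[0,7] -15+10=-5 d=18 * → r--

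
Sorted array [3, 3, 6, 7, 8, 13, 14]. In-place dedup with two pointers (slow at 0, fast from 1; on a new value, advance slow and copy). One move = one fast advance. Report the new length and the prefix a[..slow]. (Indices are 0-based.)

length 6; prefix = [3, 6, 7, 8, 13, 14]

slow=0 fast=1: a[fast]=3=a[slow] dup, fast++
slow=0 fast=2: a[fast]=6≠a[slow]=3 write a[1]=6, slow++,fast++
slow=1 fast=3: a[fast]=7≠a[slow]=6 write a[2]=7, slow++,fast++
slow=2 fast=4: a[fast]=8≠a[slow]=7 write a[3]=8, slow++,fast++
slow=3 fast=5: a[fast]=13≠a[slow]=8 write a[4]=13, slow++,fast++
slow=4 fast=6: a[fast]=14≠a[slow]=13 write a[5]=14, slow++,fast++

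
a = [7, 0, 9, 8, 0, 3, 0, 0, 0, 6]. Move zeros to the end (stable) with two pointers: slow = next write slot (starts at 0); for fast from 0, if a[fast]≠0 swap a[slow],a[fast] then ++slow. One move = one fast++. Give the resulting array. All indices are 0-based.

slow=0 fast=0: a[fast]=7≠0 swap→a[0]=7, slow++,fast++
slow=1 fast=1: a[fast]=0, fast++
slow=1 fast=2: a[fast]=9≠0 swap→a[1]=9, slow++,fast++
slow=2 fast=3: a[fast]=8≠0 swap→a[2]=8, slow++,fast++
slow=3 fast=4: a[fast]=0, fast++
slow=3 fast=5: a[fast]=3≠0 swap→a[3]=3, slow++,fast++
slow=4 fast=6: a[fast]=0, fast++
slow=4 fast=7: a[fast]=0, fast++
slow=4 fast=8: a[fast]=0, fast++
slow=4 fast=9: a[fast]=6≠0 swap→a[4]=6, slow++,fast++

[7, 9, 8, 3, 6, 0, 0, 0, 0, 0]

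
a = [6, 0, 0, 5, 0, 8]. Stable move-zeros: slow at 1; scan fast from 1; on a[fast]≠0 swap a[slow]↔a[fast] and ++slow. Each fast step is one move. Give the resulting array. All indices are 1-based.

[6, 5, 8, 0, 0, 0]

(s=1,f=1) a[fast]=6≠0 swap→a[1]=6 → slow++,fast++
(s=2,f=2) a[fast]=0 → fast++
(s=2,f=3) a[fast]=0 → fast++
(s=2,f=4) a[fast]=5≠0 swap→a[2]=5 → slow++,fast++
(s=3,f=5) a[fast]=0 → fast++
(s=3,f=6) a[fast]=8≠0 swap→a[3]=8 → slow++,fast++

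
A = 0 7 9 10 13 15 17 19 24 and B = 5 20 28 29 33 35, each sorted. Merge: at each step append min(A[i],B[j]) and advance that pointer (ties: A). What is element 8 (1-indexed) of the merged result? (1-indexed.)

[i=1,j=1] A[i]=0<=B[j]=5 take 0 → i++
[i=2,j=1] A[i]=7>B[j]=5 take 5 → j++
[i=2,j=2] A[i]=7<=B[j]=20 take 7 → i++
[i=3,j=2] A[i]=9<=B[j]=20 take 9 → i++
[i=4,j=2] A[i]=10<=B[j]=20 take 10 → i++
[i=5,j=2] A[i]=13<=B[j]=20 take 13 → i++
[i=6,j=2] A[i]=15<=B[j]=20 take 15 → i++
[i=7,j=2] A[i]=17<=B[j]=20 take 17 → i++
[i=8,j=2] A[i]=19<=B[j]=20 take 19 → i++
[i=9,j=2] A[i]=24>B[j]=20 take 20 → j++
[i=9,j=3] A[i]=24<=B[j]=28 take 24 → i++
[i=10,j=3] A done, take B[j]=28 → j++
[i=10,j=4] A done, take B[j]=29 → j++
[i=10,j=5] A done, take B[j]=33 → j++
[i=10,j=6] A done, take B[j]=35 → j++

merged[8] = 17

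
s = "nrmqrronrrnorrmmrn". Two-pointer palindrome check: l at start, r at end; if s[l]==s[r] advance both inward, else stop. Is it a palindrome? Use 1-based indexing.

l=1 r=18: 'n'=='n', l++,r--
l=2 r=17: 'r'=='r', l++,r--
l=3 r=16: 'm'=='m', l++,r--
l=4 r=15: 'q'!='m', stop

not a palindrome (mismatch at 4,15)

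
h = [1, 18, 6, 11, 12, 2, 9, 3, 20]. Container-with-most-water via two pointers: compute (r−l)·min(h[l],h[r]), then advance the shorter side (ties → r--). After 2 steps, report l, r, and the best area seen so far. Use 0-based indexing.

l=2, r=8, best area=126

[0,8] min(1,20)*8=8 best=8 * → l++
[1,8] min(18,20)*7=126 best=126 * → l++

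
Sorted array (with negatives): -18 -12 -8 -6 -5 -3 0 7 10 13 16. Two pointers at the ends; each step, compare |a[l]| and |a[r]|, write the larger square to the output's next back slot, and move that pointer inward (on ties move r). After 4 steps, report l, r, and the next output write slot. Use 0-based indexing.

[0,10] |-18|>|16| out[10]=324 → l++
[1,10] |-12|<=|16| out[9]=256 → r--
[1,9] |-12|<=|13| out[8]=169 → r--
[1,8] |-12|>|10| out[7]=144 → l++

l=2, r=8, next write slot=6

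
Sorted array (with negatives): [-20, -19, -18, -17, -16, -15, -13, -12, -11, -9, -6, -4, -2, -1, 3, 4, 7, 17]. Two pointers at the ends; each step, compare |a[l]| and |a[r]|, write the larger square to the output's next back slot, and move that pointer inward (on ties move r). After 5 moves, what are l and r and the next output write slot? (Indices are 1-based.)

l=1 r=18: |-20|>|17| out[18]=400, l++
l=2 r=18: |-19|>|17| out[17]=361, l++
l=3 r=18: |-18|>|17| out[16]=324, l++
l=4 r=18: |-17|<=|17| out[15]=289, r--
l=4 r=17: |-17|>|7| out[14]=289, l++

l=5, r=17, next write slot=13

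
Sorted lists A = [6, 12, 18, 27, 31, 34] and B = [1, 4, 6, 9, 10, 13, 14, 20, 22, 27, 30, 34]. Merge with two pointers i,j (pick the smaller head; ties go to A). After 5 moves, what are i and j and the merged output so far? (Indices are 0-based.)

i=0 j=0: A[i]=6>B[j]=1 take 1, j++
i=0 j=1: A[i]=6>B[j]=4 take 4, j++
i=0 j=2: A[i]=6<=B[j]=6 take 6, i++
i=1 j=2: A[i]=12>B[j]=6 take 6, j++
i=1 j=3: A[i]=12>B[j]=9 take 9, j++

i=1, j=4, merged so far=[1, 4, 6, 6, 9]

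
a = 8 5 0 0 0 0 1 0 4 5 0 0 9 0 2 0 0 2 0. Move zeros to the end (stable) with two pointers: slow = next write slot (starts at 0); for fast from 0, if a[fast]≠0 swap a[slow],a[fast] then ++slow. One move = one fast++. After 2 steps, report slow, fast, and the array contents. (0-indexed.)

slow=0 fast=0: a[fast]=8≠0 swap→a[0]=8, slow++,fast++
slow=1 fast=1: a[fast]=5≠0 swap→a[1]=5, slow++,fast++

slow=2, fast=2, a=[8, 5, 0, 0, 0, 0, 1, 0, 4, 5, 0, 0, 9, 0, 2, 0, 0, 2, 0]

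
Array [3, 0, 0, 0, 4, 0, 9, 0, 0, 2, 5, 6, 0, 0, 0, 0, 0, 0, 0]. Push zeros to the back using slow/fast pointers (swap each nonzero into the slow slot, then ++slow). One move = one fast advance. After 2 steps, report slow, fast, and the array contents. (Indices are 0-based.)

(s=0,f=0) a[fast]=3≠0 swap→a[0]=3 → slow++,fast++
(s=1,f=1) a[fast]=0 → fast++

slow=1, fast=2, a=[3, 0, 0, 0, 4, 0, 9, 0, 0, 2, 5, 6, 0, 0, 0, 0, 0, 0, 0]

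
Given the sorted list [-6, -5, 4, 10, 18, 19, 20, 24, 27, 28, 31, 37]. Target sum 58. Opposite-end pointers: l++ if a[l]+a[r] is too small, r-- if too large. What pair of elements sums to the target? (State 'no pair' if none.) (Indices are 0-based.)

l=0 r=11: -6+37=31 <58, l++
l=1 r=11: -5+37=32 <58, l++
l=2 r=11: 4+37=41 <58, l++
l=3 r=11: 10+37=47 <58, l++
l=4 r=11: 18+37=55 <58, l++
l=5 r=11: 19+37=56 <58, l++
l=6 r=11: 20+37=57 <58, l++
l=7 r=11: 24+37=61 >58, r--
l=7 r=10: 24+31=55 <58, l++
l=8 r=10: 27+31=58, found

(27, 31)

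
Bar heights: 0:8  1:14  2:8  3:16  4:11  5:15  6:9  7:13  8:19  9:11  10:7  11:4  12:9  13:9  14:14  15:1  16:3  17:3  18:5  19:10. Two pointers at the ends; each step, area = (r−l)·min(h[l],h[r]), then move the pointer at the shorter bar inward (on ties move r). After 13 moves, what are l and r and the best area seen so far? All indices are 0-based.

l=2, r=8, best area=182

[0,19] min(8,10)*19=152 best=152 * → l++
[1,19] min(14,10)*18=180 best=180 * → r--
[1,18] min(14,5)*17=85 best=180 → r--
[1,17] min(14,3)*16=48 best=180 → r--
[1,16] min(14,3)*15=45 best=180 → r--
[1,15] min(14,1)*14=14 best=180 → r--
[1,14] min(14,14)*13=182 best=182 * → r--
[1,13] min(14,9)*12=108 best=182 → r--
[1,12] min(14,9)*11=99 best=182 → r--
[1,11] min(14,4)*10=40 best=182 → r--
[1,10] min(14,7)*9=63 best=182 → r--
[1,9] min(14,11)*8=88 best=182 → r--
[1,8] min(14,19)*7=98 best=182 → l++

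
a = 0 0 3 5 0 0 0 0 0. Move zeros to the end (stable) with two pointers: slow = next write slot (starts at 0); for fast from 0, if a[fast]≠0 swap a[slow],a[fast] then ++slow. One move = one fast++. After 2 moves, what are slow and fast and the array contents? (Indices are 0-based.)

slow=0, fast=2, a=[0, 0, 3, 5, 0, 0, 0, 0, 0]

(s=0,f=0) a[fast]=0 → fast++
(s=0,f=1) a[fast]=0 → fast++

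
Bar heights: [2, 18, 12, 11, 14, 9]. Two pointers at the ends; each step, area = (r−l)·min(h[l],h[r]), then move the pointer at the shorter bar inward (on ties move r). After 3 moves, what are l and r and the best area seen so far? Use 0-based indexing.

l=1, r=3, best area=42

l=0 r=5: min(2,9)*5=10 best=10 *, l++
l=1 r=5: min(18,9)*4=36 best=36 *, r--
l=1 r=4: min(18,14)*3=42 best=42 *, r--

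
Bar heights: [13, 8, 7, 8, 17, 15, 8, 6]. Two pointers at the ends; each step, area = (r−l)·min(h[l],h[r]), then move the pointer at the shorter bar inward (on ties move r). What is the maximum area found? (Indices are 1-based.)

[1,8] min(13,6)*7=42 best=42 * → r--
[1,7] min(13,8)*6=48 best=48 * → r--
[1,6] min(13,15)*5=65 best=65 * → l++
[2,6] min(8,15)*4=32 best=65 → l++
[3,6] min(7,15)*3=21 best=65 → l++
[4,6] min(8,15)*2=16 best=65 → l++
[5,6] min(17,15)*1=15 best=65 → r--

max area = 65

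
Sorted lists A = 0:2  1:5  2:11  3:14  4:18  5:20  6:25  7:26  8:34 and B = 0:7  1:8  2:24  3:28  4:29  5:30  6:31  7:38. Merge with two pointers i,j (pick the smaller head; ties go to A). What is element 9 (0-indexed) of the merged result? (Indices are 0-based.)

merged[9] = 25

i=0 j=0: A[i]=2<=B[j]=7 take 2, i++
i=1 j=0: A[i]=5<=B[j]=7 take 5, i++
i=2 j=0: A[i]=11>B[j]=7 take 7, j++
i=2 j=1: A[i]=11>B[j]=8 take 8, j++
i=2 j=2: A[i]=11<=B[j]=24 take 11, i++
i=3 j=2: A[i]=14<=B[j]=24 take 14, i++
i=4 j=2: A[i]=18<=B[j]=24 take 18, i++
i=5 j=2: A[i]=20<=B[j]=24 take 20, i++
i=6 j=2: A[i]=25>B[j]=24 take 24, j++
i=6 j=3: A[i]=25<=B[j]=28 take 25, i++
i=7 j=3: A[i]=26<=B[j]=28 take 26, i++
i=8 j=3: A[i]=34>B[j]=28 take 28, j++
i=8 j=4: A[i]=34>B[j]=29 take 29, j++
i=8 j=5: A[i]=34>B[j]=30 take 30, j++
i=8 j=6: A[i]=34>B[j]=31 take 31, j++
i=8 j=7: A[i]=34<=B[j]=38 take 34, i++
i=9 j=7: A done, take B[j]=38, j++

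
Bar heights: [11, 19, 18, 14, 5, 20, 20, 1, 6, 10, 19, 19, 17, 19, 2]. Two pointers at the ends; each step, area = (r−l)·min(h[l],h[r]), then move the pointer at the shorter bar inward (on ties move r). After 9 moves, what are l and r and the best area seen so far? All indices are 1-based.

l=1 r=15: min(11,2)*14=28 best=28 *, r--
l=1 r=14: min(11,19)*13=143 best=143 *, l++
l=2 r=14: min(19,19)*12=228 best=228 *, r--
l=2 r=13: min(19,17)*11=187 best=228, r--
l=2 r=12: min(19,19)*10=190 best=228, r--
l=2 r=11: min(19,19)*9=171 best=228, r--
l=2 r=10: min(19,10)*8=80 best=228, r--
l=2 r=9: min(19,6)*7=42 best=228, r--
l=2 r=8: min(19,1)*6=6 best=228, r--

l=2, r=7, best area=228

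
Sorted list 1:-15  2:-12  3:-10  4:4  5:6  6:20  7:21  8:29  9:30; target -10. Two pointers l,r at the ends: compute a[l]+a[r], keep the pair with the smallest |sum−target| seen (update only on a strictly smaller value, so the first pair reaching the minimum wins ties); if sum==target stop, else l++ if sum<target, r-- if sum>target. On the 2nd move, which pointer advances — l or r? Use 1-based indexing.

r

[1,9] -15+30=15 d=25 * → r--
[1,8] -15+29=14 d=24 * → r--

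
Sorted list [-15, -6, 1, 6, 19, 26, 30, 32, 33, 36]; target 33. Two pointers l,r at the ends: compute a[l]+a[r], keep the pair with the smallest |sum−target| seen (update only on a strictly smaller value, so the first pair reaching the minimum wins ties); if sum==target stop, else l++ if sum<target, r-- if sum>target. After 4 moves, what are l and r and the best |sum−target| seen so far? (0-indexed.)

l=2, r=7, best |Δ|=1

[0,9] -15+36=21 d=12 * → l++
[1,9] -6+36=30 d=3 * → l++
[2,9] 1+36=37 d=4 → r--
[2,8] 1+33=34 d=1 * → r--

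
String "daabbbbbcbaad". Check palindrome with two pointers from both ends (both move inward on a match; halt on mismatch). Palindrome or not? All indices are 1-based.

not a palindrome (mismatch at 5,9)

l=1 r=13: 'd'=='d', l++,r--
l=2 r=12: 'a'=='a', l++,r--
l=3 r=11: 'a'=='a', l++,r--
l=4 r=10: 'b'=='b', l++,r--
l=5 r=9: 'b'!='c', stop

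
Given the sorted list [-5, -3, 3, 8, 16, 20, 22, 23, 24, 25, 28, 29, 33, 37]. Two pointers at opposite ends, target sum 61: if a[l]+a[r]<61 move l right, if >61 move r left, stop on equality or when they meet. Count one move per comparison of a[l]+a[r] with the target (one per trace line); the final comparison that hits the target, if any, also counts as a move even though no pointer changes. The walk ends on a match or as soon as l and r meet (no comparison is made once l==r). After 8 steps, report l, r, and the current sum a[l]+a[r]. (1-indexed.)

l=9, r=14, sum=61

[1,14] -5+37=32 <61 → l++
[2,14] -3+37=34 <61 → l++
[3,14] 3+37=40 <61 → l++
[4,14] 8+37=45 <61 → l++
[5,14] 16+37=53 <61 → l++
[6,14] 20+37=57 <61 → l++
[7,14] 22+37=59 <61 → l++
[8,14] 23+37=60 <61 → l++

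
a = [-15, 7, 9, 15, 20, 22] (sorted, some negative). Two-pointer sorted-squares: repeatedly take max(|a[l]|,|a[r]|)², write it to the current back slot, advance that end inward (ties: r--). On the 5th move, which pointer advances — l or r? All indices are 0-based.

r

[0,5] |-15|<=|22| out[5]=484 → r--
[0,4] |-15|<=|20| out[4]=400 → r--
[0,3] |-15|<=|15| out[3]=225 → r--
[0,2] |-15|>|9| out[2]=225 → l++
[1,2] |7|<=|9| out[1]=81 → r--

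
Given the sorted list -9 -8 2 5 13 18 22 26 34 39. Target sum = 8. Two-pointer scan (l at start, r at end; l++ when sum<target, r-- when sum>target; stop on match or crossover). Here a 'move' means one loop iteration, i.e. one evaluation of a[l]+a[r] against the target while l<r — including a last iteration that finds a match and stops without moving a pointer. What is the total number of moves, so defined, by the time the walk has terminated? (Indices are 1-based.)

[1,10] -9+39=30 >8 → r--
[1,9] -9+34=25 >8 → r--
[1,8] -9+26=17 >8 → r--
[1,7] -9+22=13 >8 → r--
[1,6] -9+18=9 >8 → r--
[1,5] -9+13=4 <8 → l++
[2,5] -8+13=5 <8 → l++
[3,5] 2+13=15 >8 → r--
[3,4] 2+5=7 <8 → l++

9 moves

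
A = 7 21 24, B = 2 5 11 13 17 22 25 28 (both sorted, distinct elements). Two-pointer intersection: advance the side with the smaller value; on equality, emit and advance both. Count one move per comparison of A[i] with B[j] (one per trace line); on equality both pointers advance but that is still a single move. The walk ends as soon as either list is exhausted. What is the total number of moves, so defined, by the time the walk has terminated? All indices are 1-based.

i=1 j=1: 7>2, j++
i=1 j=2: 7>5, j++
i=1 j=3: 7<11, i++
i=2 j=3: 21>11, j++
i=2 j=4: 21>13, j++
i=2 j=5: 21>17, j++
i=2 j=6: 21<22, i++
i=3 j=6: 24>22, j++
i=3 j=7: 24<25, i++

9 moves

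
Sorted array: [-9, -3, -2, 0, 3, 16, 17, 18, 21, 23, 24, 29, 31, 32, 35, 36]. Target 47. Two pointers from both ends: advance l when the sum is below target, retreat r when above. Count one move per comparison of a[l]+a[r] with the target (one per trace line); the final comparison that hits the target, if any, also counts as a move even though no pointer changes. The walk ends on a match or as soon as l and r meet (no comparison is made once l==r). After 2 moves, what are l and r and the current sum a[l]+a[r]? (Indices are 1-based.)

l=3, r=16, sum=34

[1,16] -9+36=27 <47 → l++
[2,16] -3+36=33 <47 → l++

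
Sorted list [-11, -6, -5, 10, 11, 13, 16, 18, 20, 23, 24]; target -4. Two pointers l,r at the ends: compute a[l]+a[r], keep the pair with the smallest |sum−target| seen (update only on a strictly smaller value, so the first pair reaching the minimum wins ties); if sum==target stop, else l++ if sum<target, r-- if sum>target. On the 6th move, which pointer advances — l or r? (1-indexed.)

l=1 r=11: -11+24=13 d=17 *, r--
l=1 r=10: -11+23=12 d=16 *, r--
l=1 r=9: -11+20=9 d=13 *, r--
l=1 r=8: -11+18=7 d=11 *, r--
l=1 r=7: -11+16=5 d=9 *, r--
l=1 r=6: -11+13=2 d=6 *, r--

r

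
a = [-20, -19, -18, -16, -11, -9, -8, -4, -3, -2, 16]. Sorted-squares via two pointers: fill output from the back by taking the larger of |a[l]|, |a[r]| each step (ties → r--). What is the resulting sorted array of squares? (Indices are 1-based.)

l=1 r=11: |-20|>|16| out[11]=400, l++
l=2 r=11: |-19|>|16| out[10]=361, l++
l=3 r=11: |-18|>|16| out[9]=324, l++
l=4 r=11: |-16|<=|16| out[8]=256, r--
l=4 r=10: |-16|>|-2| out[7]=256, l++
l=5 r=10: |-11|>|-2| out[6]=121, l++
l=6 r=10: |-9|>|-2| out[5]=81, l++
l=7 r=10: |-8|>|-2| out[4]=64, l++
l=8 r=10: |-4|>|-2| out[3]=16, l++
l=9 r=10: |-3|>|-2| out[2]=9, l++
l=10 r=10: |-2|<=|-2| out[1]=4, r--

[4, 9, 16, 64, 81, 121, 256, 256, 324, 361, 400]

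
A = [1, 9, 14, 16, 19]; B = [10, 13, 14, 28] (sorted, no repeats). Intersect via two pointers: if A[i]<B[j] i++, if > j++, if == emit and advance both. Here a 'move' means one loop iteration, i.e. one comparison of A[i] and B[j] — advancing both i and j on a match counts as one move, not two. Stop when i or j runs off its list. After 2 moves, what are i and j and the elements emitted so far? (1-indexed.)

[i=1,j=1] 1<10 → i++
[i=2,j=1] 9<10 → i++

i=3, j=1, emitted=[]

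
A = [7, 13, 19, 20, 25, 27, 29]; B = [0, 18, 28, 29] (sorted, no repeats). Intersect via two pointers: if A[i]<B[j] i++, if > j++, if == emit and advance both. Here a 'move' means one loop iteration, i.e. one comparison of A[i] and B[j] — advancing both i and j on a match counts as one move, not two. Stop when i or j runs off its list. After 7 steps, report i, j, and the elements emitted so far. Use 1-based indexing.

i=6, j=3, emitted=[]

i=1 j=1: 7>0, j++
i=1 j=2: 7<18, i++
i=2 j=2: 13<18, i++
i=3 j=2: 19>18, j++
i=3 j=3: 19<28, i++
i=4 j=3: 20<28, i++
i=5 j=3: 25<28, i++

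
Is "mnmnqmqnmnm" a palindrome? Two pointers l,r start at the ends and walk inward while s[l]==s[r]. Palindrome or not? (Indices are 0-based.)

palindrome

[0,10] 'm'=='m' → l++,r--
[1,9] 'n'=='n' → l++,r--
[2,8] 'm'=='m' → l++,r--
[3,7] 'n'=='n' → l++,r--
[4,6] 'q'=='q' → l++,r--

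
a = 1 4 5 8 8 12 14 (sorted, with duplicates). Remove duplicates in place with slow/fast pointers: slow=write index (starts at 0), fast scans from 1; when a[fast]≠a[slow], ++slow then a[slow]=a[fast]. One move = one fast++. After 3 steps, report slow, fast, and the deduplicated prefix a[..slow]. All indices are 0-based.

(s=0,f=1) a[fast]=4≠a[slow]=1 write a[1]=4 → slow++,fast++
(s=1,f=2) a[fast]=5≠a[slow]=4 write a[2]=5 → slow++,fast++
(s=2,f=3) a[fast]=8≠a[slow]=5 write a[3]=8 → slow++,fast++

slow=3, fast=4, prefix=[1, 4, 5, 8]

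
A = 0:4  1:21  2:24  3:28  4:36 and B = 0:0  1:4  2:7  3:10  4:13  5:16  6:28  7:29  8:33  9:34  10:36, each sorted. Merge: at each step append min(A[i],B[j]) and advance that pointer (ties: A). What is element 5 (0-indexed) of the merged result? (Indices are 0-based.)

merged[5] = 13

i=0 j=0: A[i]=4>B[j]=0 take 0, j++
i=0 j=1: A[i]=4<=B[j]=4 take 4, i++
i=1 j=1: A[i]=21>B[j]=4 take 4, j++
i=1 j=2: A[i]=21>B[j]=7 take 7, j++
i=1 j=3: A[i]=21>B[j]=10 take 10, j++
i=1 j=4: A[i]=21>B[j]=13 take 13, j++
i=1 j=5: A[i]=21>B[j]=16 take 16, j++
i=1 j=6: A[i]=21<=B[j]=28 take 21, i++
i=2 j=6: A[i]=24<=B[j]=28 take 24, i++
i=3 j=6: A[i]=28<=B[j]=28 take 28, i++
i=4 j=6: A[i]=36>B[j]=28 take 28, j++
i=4 j=7: A[i]=36>B[j]=29 take 29, j++
i=4 j=8: A[i]=36>B[j]=33 take 33, j++
i=4 j=9: A[i]=36>B[j]=34 take 34, j++
i=4 j=10: A[i]=36<=B[j]=36 take 36, i++
i=5 j=10: A done, take B[j]=36, j++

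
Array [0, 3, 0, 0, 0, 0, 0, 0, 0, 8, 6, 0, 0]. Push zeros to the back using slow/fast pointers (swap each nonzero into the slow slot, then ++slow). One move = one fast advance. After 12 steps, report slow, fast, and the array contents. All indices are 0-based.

slow=3, fast=12, a=[3, 8, 6, 0, 0, 0, 0, 0, 0, 0, 0, 0, 0]

(s=0,f=0) a[fast]=0 → fast++
(s=0,f=1) a[fast]=3≠0 swap→a[0]=3 → slow++,fast++
(s=1,f=2) a[fast]=0 → fast++
(s=1,f=3) a[fast]=0 → fast++
(s=1,f=4) a[fast]=0 → fast++
(s=1,f=5) a[fast]=0 → fast++
(s=1,f=6) a[fast]=0 → fast++
(s=1,f=7) a[fast]=0 → fast++
(s=1,f=8) a[fast]=0 → fast++
(s=1,f=9) a[fast]=8≠0 swap→a[1]=8 → slow++,fast++
(s=2,f=10) a[fast]=6≠0 swap→a[2]=6 → slow++,fast++
(s=3,f=11) a[fast]=0 → fast++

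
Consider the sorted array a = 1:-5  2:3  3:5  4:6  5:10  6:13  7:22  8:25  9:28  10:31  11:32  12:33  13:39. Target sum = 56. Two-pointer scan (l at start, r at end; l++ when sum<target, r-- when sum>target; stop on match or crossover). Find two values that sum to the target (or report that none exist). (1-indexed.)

[1,13] -5+39=34 <56 → l++
[2,13] 3+39=42 <56 → l++
[3,13] 5+39=44 <56 → l++
[4,13] 6+39=45 <56 → l++
[5,13] 10+39=49 <56 → l++
[6,13] 13+39=52 <56 → l++
[7,13] 22+39=61 >56 → r--
[7,12] 22+33=55 <56 → l++
[8,12] 25+33=58 >56 → r--
[8,11] 25+32=57 >56 → r--
[8,10] 25+31=56 → found

(25, 31)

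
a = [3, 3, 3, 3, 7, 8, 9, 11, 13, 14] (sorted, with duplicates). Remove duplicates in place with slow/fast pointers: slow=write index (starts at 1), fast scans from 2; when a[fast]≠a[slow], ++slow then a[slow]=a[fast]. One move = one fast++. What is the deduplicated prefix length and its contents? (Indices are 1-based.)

slow=1 fast=2: a[fast]=3=a[slow] dup, fast++
slow=1 fast=3: a[fast]=3=a[slow] dup, fast++
slow=1 fast=4: a[fast]=3=a[slow] dup, fast++
slow=1 fast=5: a[fast]=7≠a[slow]=3 write a[2]=7, slow++,fast++
slow=2 fast=6: a[fast]=8≠a[slow]=7 write a[3]=8, slow++,fast++
slow=3 fast=7: a[fast]=9≠a[slow]=8 write a[4]=9, slow++,fast++
slow=4 fast=8: a[fast]=11≠a[slow]=9 write a[5]=11, slow++,fast++
slow=5 fast=9: a[fast]=13≠a[slow]=11 write a[6]=13, slow++,fast++
slow=6 fast=10: a[fast]=14≠a[slow]=13 write a[7]=14, slow++,fast++

length 7; prefix = [3, 7, 8, 9, 11, 13, 14]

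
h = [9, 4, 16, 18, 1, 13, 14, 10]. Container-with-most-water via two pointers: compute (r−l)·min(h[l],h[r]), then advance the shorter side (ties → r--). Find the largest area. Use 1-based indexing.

max area = 63

[1,8] min(9,10)*7=63 best=63 * → l++
[2,8] min(4,10)*6=24 best=63 → l++
[3,8] min(16,10)*5=50 best=63 → r--
[3,7] min(16,14)*4=56 best=63 → r--
[3,6] min(16,13)*3=39 best=63 → r--
[3,5] min(16,1)*2=2 best=63 → r--
[3,4] min(16,18)*1=16 best=63 → l++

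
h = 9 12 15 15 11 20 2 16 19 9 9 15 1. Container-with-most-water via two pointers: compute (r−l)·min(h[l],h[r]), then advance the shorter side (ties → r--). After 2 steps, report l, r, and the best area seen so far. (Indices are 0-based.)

l=1, r=11, best area=99

[0,12] min(9,1)*12=12 best=12 * → r--
[0,11] min(9,15)*11=99 best=99 * → l++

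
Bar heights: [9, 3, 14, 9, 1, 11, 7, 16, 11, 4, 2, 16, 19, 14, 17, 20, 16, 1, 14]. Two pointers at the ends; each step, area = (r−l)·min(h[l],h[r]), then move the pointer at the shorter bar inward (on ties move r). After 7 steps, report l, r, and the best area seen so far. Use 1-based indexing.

l=6, r=17, best area=224

[1,19] min(9,14)*18=162 best=162 * → l++
[2,19] min(3,14)*17=51 best=162 → l++
[3,19] min(14,14)*16=224 best=224 * → r--
[3,18] min(14,1)*15=15 best=224 → r--
[3,17] min(14,16)*14=196 best=224 → l++
[4,17] min(9,16)*13=117 best=224 → l++
[5,17] min(1,16)*12=12 best=224 → l++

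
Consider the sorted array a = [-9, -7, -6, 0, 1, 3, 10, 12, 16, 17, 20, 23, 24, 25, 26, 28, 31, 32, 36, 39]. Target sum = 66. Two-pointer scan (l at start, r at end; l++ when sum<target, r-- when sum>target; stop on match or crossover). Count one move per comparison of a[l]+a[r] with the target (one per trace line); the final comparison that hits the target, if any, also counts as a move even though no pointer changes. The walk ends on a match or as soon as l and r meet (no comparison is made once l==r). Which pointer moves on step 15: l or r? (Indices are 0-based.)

l=0 r=19: -9+39=30 <66, l++
l=1 r=19: -7+39=32 <66, l++
l=2 r=19: -6+39=33 <66, l++
l=3 r=19: 0+39=39 <66, l++
l=4 r=19: 1+39=40 <66, l++
l=5 r=19: 3+39=42 <66, l++
l=6 r=19: 10+39=49 <66, l++
l=7 r=19: 12+39=51 <66, l++
l=8 r=19: 16+39=55 <66, l++
l=9 r=19: 17+39=56 <66, l++
l=10 r=19: 20+39=59 <66, l++
l=11 r=19: 23+39=62 <66, l++
l=12 r=19: 24+39=63 <66, l++
l=13 r=19: 25+39=64 <66, l++
l=14 r=19: 26+39=65 <66, l++

l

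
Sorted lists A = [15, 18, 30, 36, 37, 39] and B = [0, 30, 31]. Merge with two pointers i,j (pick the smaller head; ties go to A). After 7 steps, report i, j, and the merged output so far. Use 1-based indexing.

i=5, j=4, merged so far=[0, 15, 18, 30, 30, 31, 36]

[i=1,j=1] A[i]=15>B[j]=0 take 0 → j++
[i=1,j=2] A[i]=15<=B[j]=30 take 15 → i++
[i=2,j=2] A[i]=18<=B[j]=30 take 18 → i++
[i=3,j=2] A[i]=30<=B[j]=30 take 30 → i++
[i=4,j=2] A[i]=36>B[j]=30 take 30 → j++
[i=4,j=3] A[i]=36>B[j]=31 take 31 → j++
[i=4,j=4] B done, take A[i]=36 → i++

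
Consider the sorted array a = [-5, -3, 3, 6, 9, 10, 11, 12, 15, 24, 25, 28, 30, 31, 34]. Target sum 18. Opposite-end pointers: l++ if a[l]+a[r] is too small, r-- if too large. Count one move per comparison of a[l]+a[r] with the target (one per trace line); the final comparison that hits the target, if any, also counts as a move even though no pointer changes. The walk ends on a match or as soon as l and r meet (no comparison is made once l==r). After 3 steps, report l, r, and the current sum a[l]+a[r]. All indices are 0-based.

l=0, r=11, sum=23

[0,14] -5+34=29 >18 → r--
[0,13] -5+31=26 >18 → r--
[0,12] -5+30=25 >18 → r--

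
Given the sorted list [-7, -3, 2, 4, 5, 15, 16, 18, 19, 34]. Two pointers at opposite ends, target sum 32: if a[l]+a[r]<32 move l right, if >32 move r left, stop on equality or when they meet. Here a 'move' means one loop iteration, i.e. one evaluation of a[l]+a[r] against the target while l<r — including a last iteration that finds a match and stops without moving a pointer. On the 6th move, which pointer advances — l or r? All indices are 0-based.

[0,9] -7+34=27 <32 → l++
[1,9] -3+34=31 <32 → l++
[2,9] 2+34=36 >32 → r--
[2,8] 2+19=21 <32 → l++
[3,8] 4+19=23 <32 → l++
[4,8] 5+19=24 <32 → l++

l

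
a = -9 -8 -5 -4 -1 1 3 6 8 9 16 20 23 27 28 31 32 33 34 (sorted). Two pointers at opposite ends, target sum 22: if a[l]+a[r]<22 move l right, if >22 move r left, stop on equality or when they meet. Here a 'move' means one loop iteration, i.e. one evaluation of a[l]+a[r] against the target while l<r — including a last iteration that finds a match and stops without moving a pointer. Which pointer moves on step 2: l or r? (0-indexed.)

r

[0,18] -9+34=25 >22 → r--
[0,17] -9+33=24 >22 → r--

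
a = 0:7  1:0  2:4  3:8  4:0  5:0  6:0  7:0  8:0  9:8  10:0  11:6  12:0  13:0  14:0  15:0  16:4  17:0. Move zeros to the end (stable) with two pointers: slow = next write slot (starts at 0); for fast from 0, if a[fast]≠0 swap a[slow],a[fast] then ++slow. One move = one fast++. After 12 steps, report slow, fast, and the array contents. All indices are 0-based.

slow=5, fast=12, a=[7, 4, 8, 8, 6, 0, 0, 0, 0, 0, 0, 0, 0, 0, 0, 0, 4, 0]

slow=0 fast=0: a[fast]=7≠0 swap→a[0]=7, slow++,fast++
slow=1 fast=1: a[fast]=0, fast++
slow=1 fast=2: a[fast]=4≠0 swap→a[1]=4, slow++,fast++
slow=2 fast=3: a[fast]=8≠0 swap→a[2]=8, slow++,fast++
slow=3 fast=4: a[fast]=0, fast++
slow=3 fast=5: a[fast]=0, fast++
slow=3 fast=6: a[fast]=0, fast++
slow=3 fast=7: a[fast]=0, fast++
slow=3 fast=8: a[fast]=0, fast++
slow=3 fast=9: a[fast]=8≠0 swap→a[3]=8, slow++,fast++
slow=4 fast=10: a[fast]=0, fast++
slow=4 fast=11: a[fast]=6≠0 swap→a[4]=6, slow++,fast++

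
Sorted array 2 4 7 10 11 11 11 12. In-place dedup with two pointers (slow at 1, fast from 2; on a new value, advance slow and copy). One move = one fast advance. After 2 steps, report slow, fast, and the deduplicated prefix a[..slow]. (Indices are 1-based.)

slow=1 fast=2: a[fast]=4≠a[slow]=2 write a[2]=4, slow++,fast++
slow=2 fast=3: a[fast]=7≠a[slow]=4 write a[3]=7, slow++,fast++

slow=3, fast=4, prefix=[2, 4, 7]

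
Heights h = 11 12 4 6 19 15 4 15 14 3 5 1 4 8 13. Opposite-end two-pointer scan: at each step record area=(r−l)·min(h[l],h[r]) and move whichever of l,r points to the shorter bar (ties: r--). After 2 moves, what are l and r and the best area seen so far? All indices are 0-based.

l=2, r=14, best area=156

l=0 r=14: min(11,13)*14=154 best=154 *, l++
l=1 r=14: min(12,13)*13=156 best=156 *, l++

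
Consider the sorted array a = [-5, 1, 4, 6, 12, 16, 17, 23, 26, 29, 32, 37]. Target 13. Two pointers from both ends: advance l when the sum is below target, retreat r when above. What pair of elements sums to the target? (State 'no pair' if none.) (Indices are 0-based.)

l=0 r=11: -5+37=32 >13, r--
l=0 r=10: -5+32=27 >13, r--
l=0 r=9: -5+29=24 >13, r--
l=0 r=8: -5+26=21 >13, r--
l=0 r=7: -5+23=18 >13, r--
l=0 r=6: -5+17=12 <13, l++
l=1 r=6: 1+17=18 >13, r--
l=1 r=5: 1+16=17 >13, r--
l=1 r=4: 1+12=13, found

(1, 12)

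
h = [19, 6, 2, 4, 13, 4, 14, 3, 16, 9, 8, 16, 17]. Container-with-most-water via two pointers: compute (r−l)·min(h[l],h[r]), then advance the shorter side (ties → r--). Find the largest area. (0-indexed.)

l=0 r=12: min(19,17)*12=204 best=204 *, r--
l=0 r=11: min(19,16)*11=176 best=204, r--
l=0 r=10: min(19,8)*10=80 best=204, r--
l=0 r=9: min(19,9)*9=81 best=204, r--
l=0 r=8: min(19,16)*8=128 best=204, r--
l=0 r=7: min(19,3)*7=21 best=204, r--
l=0 r=6: min(19,14)*6=84 best=204, r--
l=0 r=5: min(19,4)*5=20 best=204, r--
l=0 r=4: min(19,13)*4=52 best=204, r--
l=0 r=3: min(19,4)*3=12 best=204, r--
l=0 r=2: min(19,2)*2=4 best=204, r--
l=0 r=1: min(19,6)*1=6 best=204, r--

max area = 204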